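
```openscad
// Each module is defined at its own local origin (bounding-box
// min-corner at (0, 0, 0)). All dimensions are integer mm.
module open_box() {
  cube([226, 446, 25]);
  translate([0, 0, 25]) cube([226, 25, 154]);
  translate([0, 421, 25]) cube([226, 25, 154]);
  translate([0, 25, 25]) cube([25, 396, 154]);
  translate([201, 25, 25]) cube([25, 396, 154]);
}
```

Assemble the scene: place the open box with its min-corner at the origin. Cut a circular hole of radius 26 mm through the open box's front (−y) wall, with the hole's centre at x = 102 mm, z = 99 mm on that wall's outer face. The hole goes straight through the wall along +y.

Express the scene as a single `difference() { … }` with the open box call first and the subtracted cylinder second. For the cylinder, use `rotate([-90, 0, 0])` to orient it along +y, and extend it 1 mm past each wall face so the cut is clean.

difference() {
  open_box();
  translate([102, -1, 99]) rotate([-90, 0, 0]) cylinder(h = 27, r = 26);
}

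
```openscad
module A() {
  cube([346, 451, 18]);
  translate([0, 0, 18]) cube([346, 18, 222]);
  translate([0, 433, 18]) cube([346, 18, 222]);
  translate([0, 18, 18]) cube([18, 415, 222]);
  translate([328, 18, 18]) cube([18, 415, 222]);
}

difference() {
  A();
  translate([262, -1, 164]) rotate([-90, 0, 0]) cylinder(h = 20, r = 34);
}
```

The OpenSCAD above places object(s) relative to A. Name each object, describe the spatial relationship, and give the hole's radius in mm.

The subtracted cylinder has r = 34 mm.

A is an open box. The open box has a circular hole through its front wall. The hole's radius is 34 mm.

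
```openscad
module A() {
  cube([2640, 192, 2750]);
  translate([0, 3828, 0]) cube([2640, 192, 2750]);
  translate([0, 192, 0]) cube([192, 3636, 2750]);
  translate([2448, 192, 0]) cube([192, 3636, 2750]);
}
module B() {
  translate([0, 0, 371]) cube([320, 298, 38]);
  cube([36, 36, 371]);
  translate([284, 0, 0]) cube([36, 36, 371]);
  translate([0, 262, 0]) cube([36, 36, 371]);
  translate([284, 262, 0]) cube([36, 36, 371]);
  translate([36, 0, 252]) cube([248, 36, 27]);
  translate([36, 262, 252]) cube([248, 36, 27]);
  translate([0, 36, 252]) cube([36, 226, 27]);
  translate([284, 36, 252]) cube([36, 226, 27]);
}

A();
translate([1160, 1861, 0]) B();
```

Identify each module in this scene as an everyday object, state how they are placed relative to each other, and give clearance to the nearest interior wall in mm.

A is a house frame. B is a stool. The stool sits inside the house frame, centred. The clearance to the nearest interior wall is 968 mm.

Clearances: x = 968, y = 1669; minimum 968 mm.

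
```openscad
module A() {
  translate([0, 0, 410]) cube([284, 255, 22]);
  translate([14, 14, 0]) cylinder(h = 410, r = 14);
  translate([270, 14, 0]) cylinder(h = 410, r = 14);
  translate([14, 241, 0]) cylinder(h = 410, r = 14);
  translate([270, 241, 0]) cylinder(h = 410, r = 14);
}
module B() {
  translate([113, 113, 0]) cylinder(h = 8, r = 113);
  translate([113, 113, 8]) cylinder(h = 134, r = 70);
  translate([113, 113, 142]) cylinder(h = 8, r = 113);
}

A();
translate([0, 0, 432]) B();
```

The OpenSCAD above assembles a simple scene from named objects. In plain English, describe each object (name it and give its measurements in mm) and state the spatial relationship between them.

A is a four-legged stool. The seat is a 284×255×22 mm slab whose top surface is at z = 432 mm; four round legs, each 28 mm in diameter, run from the floor (z = 0) to the underside of the seat, each leg's axis is inset half a diameter from the nearest pair of seat edges (so the leg's bounding box is flush with the corner).

B is a spool: two coaxial disc flanges of radius 113 mm and thickness 8 mm, joined by a core cylinder of radius 70 mm and height 134 mm. The lower flange rests on z = 0 and the three cylinders share a vertical axis.

The spool is on top of the stool.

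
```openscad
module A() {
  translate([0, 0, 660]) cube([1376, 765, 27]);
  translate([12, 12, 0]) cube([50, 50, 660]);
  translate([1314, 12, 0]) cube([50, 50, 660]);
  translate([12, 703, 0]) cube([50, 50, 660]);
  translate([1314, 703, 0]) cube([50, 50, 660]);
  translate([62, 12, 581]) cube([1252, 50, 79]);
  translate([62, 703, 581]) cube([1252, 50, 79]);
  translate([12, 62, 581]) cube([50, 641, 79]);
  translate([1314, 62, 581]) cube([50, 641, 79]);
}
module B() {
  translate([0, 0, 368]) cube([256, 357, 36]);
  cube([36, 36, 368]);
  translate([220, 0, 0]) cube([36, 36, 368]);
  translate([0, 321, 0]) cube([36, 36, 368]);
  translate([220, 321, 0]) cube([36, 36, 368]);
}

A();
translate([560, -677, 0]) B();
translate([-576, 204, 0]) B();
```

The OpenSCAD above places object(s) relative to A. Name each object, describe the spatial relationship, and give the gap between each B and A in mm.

A is a table. B is a stool. Two stools sit around the table at the −y, −x sides. The gap between each stool and the table is 320 mm.

Each stool's nearest face is 320 mm from the table's bounding box.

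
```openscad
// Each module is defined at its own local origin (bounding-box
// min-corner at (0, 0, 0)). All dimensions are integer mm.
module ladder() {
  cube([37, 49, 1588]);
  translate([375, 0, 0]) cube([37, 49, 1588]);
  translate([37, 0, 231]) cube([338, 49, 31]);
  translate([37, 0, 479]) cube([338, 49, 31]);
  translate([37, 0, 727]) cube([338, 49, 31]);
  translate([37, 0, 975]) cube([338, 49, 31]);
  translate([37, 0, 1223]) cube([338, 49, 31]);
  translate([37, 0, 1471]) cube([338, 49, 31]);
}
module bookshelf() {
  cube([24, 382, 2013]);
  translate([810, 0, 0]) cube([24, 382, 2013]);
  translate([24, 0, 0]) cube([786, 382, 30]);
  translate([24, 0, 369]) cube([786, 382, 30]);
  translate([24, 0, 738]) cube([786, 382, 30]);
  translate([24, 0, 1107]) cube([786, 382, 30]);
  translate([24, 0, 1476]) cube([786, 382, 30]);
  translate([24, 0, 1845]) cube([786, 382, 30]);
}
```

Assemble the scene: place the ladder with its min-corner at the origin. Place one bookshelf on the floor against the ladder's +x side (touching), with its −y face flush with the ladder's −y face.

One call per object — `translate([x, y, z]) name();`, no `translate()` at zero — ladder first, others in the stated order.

ladder();
translate([412, 0, 0]) bookshelf();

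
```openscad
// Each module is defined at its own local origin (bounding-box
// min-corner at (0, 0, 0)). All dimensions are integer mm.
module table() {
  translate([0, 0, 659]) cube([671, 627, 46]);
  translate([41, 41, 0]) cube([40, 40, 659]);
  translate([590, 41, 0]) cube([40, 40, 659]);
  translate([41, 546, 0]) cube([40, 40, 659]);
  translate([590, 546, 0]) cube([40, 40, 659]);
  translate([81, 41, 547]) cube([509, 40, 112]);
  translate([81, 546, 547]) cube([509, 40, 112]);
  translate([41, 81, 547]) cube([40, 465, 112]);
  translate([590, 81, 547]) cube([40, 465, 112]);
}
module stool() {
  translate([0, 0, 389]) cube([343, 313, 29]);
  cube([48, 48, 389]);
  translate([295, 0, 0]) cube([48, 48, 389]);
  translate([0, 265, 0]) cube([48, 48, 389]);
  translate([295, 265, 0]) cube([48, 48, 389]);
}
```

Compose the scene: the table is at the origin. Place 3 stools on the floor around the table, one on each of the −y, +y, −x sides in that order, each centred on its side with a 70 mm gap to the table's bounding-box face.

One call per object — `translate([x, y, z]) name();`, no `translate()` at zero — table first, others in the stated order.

table();
translate([164, -383, 0]) stool();
translate([164, 697, 0]) stool();
translate([-413, 157, 0]) stool();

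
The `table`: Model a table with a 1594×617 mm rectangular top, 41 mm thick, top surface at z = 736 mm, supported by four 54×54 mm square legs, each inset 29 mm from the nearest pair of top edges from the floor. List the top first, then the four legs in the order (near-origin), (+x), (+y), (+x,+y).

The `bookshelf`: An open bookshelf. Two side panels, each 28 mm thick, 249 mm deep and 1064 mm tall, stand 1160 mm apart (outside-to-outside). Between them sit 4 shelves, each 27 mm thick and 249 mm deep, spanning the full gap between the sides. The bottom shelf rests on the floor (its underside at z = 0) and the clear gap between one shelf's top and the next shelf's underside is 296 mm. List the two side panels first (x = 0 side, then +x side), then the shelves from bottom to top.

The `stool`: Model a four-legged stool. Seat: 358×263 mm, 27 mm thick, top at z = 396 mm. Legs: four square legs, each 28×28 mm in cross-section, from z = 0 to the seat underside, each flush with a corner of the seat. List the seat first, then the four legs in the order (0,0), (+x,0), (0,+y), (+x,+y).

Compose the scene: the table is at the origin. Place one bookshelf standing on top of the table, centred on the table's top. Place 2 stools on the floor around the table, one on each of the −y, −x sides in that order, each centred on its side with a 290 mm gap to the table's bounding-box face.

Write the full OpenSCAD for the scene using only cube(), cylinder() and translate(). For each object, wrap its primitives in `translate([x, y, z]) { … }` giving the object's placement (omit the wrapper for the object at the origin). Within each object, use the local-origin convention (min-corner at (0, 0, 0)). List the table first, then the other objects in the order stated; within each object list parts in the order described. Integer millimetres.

translate([0, 0, 695]) cube([1594, 617, 41]);
translate([29, 29, 0]) cube([54, 54, 695]);
translate([1511, 29, 0]) cube([54, 54, 695]);
translate([29, 534, 0]) cube([54, 54, 695]);
translate([1511, 534, 0]) cube([54, 54, 695]);
translate([217, 184, 736]) {
  cube([28, 249, 1064]);
  translate([1132, 0, 0]) cube([28, 249, 1064]);
  translate([28, 0, 0]) cube([1104, 249, 27]);
  translate([28, 0, 323]) cube([1104, 249, 27]);
  translate([28, 0, 646]) cube([1104, 249, 27]);
  translate([28, 0, 969]) cube([1104, 249, 27]);
}
translate([618, -553, 0]) {
  translate([0, 0, 369]) cube([358, 263, 27]);
  cube([28, 28, 369]);
  translate([330, 0, 0]) cube([28, 28, 369]);
  translate([0, 235, 0]) cube([28, 28, 369]);
  translate([330, 235, 0]) cube([28, 28, 369]);
}
translate([-648, 177, 0]) {
  translate([0, 0, 369]) cube([358, 263, 27]);
  cube([28, 28, 369]);
  translate([330, 0, 0]) cube([28, 28, 369]);
  translate([0, 235, 0]) cube([28, 28, 369]);
  translate([330, 235, 0]) cube([28, 28, 369]);
}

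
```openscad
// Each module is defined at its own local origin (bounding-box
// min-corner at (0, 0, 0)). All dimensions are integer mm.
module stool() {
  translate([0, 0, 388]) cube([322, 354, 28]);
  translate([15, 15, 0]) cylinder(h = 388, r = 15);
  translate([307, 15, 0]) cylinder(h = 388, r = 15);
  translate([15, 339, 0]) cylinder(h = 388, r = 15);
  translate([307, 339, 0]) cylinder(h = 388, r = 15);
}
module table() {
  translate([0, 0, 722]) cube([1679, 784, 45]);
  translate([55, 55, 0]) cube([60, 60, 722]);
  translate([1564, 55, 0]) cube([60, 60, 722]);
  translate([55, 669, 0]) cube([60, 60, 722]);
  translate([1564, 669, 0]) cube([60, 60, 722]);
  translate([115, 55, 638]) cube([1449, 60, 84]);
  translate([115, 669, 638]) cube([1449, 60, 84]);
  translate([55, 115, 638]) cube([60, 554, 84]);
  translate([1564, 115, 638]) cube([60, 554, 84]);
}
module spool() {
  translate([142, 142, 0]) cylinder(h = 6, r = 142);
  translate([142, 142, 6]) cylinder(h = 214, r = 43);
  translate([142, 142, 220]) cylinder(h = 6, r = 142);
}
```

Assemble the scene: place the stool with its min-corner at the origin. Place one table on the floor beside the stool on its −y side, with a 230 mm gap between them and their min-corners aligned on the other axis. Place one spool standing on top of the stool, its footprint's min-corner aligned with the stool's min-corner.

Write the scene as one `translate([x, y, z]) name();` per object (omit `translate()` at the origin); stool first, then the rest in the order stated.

stool();
translate([0, -1014, 0]) table();
translate([0, 0, 416]) spool();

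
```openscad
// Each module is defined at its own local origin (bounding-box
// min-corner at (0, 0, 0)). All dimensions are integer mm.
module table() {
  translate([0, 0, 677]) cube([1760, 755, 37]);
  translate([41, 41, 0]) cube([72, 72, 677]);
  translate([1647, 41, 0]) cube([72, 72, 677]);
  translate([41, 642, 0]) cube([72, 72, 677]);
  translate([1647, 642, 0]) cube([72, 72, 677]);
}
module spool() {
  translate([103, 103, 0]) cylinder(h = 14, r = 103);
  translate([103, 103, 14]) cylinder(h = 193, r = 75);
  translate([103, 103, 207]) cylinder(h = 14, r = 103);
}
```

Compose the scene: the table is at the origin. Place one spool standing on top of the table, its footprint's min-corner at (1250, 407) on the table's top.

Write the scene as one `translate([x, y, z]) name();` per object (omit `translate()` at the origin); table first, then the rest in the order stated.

table();
translate([1250, 407, 714]) spool();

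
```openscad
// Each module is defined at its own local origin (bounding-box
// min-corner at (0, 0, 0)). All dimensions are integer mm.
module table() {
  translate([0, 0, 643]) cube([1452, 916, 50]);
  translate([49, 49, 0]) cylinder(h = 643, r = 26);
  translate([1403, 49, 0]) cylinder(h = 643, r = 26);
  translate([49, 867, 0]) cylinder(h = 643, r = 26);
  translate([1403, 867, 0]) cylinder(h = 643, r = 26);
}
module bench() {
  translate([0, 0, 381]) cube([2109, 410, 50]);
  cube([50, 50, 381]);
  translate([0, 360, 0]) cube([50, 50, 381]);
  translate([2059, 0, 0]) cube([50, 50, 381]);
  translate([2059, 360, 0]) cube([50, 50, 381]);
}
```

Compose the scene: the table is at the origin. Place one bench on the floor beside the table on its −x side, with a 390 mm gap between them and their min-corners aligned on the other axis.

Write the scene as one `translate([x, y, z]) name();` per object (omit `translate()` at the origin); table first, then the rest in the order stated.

table();
translate([-2499, 0, 0]) bench();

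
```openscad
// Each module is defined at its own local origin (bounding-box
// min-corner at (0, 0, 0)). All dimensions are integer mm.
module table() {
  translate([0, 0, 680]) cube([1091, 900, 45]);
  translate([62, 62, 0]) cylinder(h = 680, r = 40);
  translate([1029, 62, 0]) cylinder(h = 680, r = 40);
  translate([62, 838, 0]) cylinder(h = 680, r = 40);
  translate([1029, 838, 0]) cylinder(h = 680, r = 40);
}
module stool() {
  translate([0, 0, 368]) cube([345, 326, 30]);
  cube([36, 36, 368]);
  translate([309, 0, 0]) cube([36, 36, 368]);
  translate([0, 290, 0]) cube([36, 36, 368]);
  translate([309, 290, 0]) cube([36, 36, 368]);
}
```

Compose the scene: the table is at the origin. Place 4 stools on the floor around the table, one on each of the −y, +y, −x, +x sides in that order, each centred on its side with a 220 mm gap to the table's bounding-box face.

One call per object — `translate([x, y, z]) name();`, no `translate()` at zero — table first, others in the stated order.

table();
translate([373, -546, 0]) stool();
translate([373, 1120, 0]) stool();
translate([-565, 287, 0]) stool();
translate([1311, 287, 0]) stool();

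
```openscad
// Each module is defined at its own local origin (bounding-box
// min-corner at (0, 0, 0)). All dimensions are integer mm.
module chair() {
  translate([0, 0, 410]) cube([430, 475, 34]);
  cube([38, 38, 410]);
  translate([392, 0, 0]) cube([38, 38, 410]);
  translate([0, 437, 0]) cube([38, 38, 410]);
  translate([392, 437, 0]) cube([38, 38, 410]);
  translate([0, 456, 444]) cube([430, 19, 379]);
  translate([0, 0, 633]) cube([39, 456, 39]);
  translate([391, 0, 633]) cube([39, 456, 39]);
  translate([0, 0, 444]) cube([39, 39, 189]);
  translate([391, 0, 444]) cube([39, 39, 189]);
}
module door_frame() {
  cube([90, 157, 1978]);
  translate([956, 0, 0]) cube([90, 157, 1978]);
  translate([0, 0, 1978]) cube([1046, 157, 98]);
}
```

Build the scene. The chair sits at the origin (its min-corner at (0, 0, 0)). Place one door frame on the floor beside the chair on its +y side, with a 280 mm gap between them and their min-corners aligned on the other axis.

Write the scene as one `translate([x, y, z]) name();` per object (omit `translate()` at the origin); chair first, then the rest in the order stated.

chair();
translate([0, 755, 0]) door_frame();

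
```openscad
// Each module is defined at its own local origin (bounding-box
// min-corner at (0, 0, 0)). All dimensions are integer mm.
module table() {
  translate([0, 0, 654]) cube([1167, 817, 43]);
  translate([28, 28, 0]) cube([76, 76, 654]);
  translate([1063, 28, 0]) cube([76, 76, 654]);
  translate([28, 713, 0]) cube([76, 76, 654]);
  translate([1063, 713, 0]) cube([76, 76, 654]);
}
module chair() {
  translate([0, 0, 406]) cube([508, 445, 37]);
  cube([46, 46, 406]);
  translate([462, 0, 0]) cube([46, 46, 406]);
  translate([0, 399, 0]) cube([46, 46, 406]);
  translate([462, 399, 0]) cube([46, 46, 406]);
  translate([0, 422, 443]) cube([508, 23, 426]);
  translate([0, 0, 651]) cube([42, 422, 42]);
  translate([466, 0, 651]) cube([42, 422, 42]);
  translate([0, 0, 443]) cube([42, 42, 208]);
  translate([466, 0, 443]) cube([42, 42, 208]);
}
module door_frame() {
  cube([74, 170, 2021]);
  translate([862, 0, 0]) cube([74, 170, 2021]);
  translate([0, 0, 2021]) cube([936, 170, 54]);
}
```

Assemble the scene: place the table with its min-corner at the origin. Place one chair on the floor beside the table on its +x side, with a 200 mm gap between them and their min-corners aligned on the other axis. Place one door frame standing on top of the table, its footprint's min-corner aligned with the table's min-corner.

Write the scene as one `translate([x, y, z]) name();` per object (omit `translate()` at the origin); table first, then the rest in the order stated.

table();
translate([1367, 0, 0]) chair();
translate([0, 0, 697]) door_frame();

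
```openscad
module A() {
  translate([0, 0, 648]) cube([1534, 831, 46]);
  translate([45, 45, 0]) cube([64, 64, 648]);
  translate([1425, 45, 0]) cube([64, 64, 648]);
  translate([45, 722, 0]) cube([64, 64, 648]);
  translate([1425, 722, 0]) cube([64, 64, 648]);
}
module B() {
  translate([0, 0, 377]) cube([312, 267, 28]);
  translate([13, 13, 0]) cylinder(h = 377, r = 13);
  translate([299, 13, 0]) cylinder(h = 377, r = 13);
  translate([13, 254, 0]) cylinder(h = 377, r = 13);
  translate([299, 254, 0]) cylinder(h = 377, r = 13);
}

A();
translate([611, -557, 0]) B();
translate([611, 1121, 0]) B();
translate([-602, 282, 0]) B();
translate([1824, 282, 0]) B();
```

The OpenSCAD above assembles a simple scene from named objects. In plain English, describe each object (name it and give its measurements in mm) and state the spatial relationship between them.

A is a table: top 1534 mm (x) × 831 mm (y), 46 mm thick, upper face at z = 694 mm, on four 64×64 mm square legs, each inset 45 mm from the nearest pair of top edges, running from z = 0 to the bottom of the top.

B is a four-legged stool. The seat is a 312×267×28 mm slab whose top surface is at z = 405 mm; four round legs, each 26 mm in diameter, run from the floor (z = 0) to the underside of the seat, each leg's axis is inset half a diameter from the nearest pair of seat edges (so the leg's bounding box is flush with the corner).

Four stools sit around the table at the −y, +y, −x, +x sides.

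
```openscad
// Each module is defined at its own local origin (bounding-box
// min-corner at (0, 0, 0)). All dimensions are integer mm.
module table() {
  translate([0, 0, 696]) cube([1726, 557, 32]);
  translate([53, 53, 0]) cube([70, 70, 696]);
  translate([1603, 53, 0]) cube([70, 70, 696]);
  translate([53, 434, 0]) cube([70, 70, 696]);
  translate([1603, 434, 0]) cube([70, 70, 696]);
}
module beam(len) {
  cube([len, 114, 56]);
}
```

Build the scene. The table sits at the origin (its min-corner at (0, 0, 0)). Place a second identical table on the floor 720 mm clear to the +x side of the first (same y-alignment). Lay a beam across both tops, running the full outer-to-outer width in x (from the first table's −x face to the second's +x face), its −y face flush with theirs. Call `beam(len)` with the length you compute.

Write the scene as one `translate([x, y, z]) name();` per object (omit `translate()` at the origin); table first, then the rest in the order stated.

table();
translate([2446, 0, 0]) table();
translate([0, 0, 728]) beam(4172);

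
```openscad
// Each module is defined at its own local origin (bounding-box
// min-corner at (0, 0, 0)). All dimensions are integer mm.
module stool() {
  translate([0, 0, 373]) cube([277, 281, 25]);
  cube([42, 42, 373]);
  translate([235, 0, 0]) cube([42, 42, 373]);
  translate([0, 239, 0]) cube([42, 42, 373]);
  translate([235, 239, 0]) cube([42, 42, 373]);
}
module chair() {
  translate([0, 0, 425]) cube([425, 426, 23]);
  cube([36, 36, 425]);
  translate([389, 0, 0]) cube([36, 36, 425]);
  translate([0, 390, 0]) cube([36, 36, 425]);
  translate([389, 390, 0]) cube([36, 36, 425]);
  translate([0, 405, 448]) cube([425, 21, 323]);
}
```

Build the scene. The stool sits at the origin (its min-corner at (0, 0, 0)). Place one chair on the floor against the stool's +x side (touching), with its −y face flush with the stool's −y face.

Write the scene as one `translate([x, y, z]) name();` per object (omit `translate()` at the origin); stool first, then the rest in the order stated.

stool();
translate([277, 0, 0]) chair();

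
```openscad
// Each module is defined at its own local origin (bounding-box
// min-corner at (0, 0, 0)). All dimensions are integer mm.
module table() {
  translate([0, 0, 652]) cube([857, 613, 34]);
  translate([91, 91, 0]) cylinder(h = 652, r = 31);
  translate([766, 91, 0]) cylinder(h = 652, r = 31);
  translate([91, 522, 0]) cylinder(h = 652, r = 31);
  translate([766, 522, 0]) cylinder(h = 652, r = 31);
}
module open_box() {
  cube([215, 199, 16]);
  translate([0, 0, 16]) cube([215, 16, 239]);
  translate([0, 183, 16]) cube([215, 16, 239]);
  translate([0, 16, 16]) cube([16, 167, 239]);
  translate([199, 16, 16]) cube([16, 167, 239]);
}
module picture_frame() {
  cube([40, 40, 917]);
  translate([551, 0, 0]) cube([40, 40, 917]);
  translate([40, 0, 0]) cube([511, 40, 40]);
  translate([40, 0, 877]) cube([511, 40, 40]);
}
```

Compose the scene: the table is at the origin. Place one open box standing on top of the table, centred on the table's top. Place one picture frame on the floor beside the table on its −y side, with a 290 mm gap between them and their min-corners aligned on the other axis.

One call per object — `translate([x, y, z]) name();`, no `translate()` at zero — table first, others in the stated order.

table();
translate([321, 207, 686]) open_box();
translate([0, -330, 0]) picture_frame();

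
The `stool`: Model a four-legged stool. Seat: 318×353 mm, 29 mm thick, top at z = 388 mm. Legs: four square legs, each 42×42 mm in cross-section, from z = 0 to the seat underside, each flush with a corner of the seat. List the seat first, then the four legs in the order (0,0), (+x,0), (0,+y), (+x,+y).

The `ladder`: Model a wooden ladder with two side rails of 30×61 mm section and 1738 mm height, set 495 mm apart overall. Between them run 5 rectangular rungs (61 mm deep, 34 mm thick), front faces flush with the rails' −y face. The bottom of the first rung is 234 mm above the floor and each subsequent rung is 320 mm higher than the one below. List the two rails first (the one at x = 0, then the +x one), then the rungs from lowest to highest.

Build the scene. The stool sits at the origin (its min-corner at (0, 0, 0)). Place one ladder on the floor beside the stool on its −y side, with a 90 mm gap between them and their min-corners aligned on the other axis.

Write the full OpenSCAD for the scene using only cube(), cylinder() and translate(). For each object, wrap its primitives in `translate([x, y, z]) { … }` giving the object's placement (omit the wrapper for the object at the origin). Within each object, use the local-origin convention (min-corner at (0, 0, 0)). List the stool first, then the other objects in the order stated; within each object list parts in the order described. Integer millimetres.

translate([0, 0, 359]) cube([318, 353, 29]);
cube([42, 42, 359]);
translate([276, 0, 0]) cube([42, 42, 359]);
translate([0, 311, 0]) cube([42, 42, 359]);
translate([276, 311, 0]) cube([42, 42, 359]);
translate([0, -151, 0]) {
  cube([30, 61, 1738]);
  translate([465, 0, 0]) cube([30, 61, 1738]);
  translate([30, 0, 234]) cube([435, 61, 34]);
  translate([30, 0, 554]) cube([435, 61, 34]);
  translate([30, 0, 874]) cube([435, 61, 34]);
  translate([30, 0, 1194]) cube([435, 61, 34]);
  translate([30, 0, 1514]) cube([435, 61, 34]);
}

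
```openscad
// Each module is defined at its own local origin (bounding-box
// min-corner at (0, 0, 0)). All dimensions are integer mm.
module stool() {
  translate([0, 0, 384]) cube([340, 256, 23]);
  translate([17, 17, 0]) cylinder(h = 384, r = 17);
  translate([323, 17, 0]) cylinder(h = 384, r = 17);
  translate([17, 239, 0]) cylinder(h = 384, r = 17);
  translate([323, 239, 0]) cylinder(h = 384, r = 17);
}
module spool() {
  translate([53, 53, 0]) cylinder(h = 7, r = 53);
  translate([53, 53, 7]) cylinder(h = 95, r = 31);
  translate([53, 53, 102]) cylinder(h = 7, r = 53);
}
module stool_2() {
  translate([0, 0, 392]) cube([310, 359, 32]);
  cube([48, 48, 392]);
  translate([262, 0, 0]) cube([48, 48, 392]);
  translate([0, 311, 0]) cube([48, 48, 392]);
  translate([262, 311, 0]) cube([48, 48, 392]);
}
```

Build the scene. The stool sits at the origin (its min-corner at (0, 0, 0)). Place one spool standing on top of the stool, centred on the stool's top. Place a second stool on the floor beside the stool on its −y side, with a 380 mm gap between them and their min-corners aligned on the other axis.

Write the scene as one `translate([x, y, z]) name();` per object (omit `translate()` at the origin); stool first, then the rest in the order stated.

stool();
translate([117, 75, 407]) spool();
translate([0, -739, 0]) stool_2();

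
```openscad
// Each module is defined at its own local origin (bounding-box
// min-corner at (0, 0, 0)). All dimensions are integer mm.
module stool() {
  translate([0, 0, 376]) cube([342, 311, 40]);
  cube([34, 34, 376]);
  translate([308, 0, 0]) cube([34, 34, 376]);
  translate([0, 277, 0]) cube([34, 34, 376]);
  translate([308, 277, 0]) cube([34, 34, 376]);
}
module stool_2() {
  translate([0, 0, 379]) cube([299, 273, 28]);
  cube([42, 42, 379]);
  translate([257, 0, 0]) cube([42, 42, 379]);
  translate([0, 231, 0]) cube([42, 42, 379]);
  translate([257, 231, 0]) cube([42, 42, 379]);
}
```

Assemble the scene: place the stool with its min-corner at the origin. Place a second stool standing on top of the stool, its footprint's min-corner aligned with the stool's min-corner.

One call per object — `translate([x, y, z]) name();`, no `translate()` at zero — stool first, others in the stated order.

stool();
translate([0, 0, 416]) stool_2();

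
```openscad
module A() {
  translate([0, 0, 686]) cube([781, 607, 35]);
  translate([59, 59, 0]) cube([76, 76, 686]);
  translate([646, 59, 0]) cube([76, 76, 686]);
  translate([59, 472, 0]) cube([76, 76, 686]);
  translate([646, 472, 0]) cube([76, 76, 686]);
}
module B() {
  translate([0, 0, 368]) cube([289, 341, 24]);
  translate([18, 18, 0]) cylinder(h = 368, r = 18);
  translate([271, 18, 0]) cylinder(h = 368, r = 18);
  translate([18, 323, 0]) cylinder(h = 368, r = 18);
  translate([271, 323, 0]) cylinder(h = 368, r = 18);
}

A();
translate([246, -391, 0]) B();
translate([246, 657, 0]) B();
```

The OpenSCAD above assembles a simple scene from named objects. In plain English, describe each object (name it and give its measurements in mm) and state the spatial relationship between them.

A is a rectangular dining table. The top is 781×607×35 mm with its upper surface at z = 721 mm. It stands on four 76×76 mm square legs, each inset 59 mm from the nearest pair of top edges, running from the floor to the underside of the top.

B is a four-legged stool. The seat is 289×341 mm, 24 mm thick, top at z = 392 mm. It stands on four round legs, each 36 mm in diameter, from z = 0 to the seat underside, each leg's axis is inset half a diameter from the nearest pair of seat edges (so the leg's bounding box is flush with the corner).

Two stools sit around the table at the −y, +y sides.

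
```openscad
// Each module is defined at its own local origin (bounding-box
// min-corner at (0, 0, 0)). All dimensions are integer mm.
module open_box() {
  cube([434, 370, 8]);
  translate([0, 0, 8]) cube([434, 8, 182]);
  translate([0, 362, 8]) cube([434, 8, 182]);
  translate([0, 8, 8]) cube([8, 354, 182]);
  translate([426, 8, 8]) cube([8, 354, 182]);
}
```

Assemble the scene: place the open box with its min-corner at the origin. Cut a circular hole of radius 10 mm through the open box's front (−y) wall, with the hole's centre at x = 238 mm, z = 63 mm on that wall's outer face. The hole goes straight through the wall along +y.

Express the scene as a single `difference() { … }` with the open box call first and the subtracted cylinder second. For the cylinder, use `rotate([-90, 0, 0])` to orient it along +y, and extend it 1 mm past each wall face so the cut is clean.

difference() {
  open_box();
  translate([238, -1, 63]) rotate([-90, 0, 0]) cylinder(h = 10, r = 10);
}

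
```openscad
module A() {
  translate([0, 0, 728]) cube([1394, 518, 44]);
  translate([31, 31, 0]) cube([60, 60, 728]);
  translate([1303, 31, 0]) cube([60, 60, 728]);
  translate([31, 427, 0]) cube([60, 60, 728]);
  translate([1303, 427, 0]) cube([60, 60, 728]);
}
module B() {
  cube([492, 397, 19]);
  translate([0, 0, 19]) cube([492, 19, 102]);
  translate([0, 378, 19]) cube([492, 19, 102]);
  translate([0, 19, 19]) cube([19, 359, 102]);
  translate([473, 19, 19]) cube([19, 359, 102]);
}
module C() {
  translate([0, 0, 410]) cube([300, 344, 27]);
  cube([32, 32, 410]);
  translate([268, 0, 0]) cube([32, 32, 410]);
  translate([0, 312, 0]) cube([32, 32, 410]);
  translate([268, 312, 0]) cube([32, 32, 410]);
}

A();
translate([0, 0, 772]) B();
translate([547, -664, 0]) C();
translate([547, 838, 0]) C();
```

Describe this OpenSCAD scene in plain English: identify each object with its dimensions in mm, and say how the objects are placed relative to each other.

A is a table: top 1394 mm (x) × 518 mm (y), 44 mm thick, upper face at z = 772 mm, on four 60×60 mm square legs, each inset 31 mm from the nearest pair of top edges, running from z = 0 to the bottom of the top.

B is an open-topped rectangular box: outside dimensions 492×397×121 mm, with a uniform wall and base thickness of 19 mm. The base is a full 492×397 slab on the floor; four walls sit on top of the base. The front and back walls (the −y and +y sides) span the full width; the two side walls fit between them.

C is a four-legged stool. The seat is a 300×344×27 mm slab whose top surface is at z = 437 mm; four square legs, each 32×32 mm in cross-section, run from the floor (z = 0) to the underside of the seat, each flush with a corner of the seat.

The open box is on top of the table. Two stools sit around the table at the −y, +y sides.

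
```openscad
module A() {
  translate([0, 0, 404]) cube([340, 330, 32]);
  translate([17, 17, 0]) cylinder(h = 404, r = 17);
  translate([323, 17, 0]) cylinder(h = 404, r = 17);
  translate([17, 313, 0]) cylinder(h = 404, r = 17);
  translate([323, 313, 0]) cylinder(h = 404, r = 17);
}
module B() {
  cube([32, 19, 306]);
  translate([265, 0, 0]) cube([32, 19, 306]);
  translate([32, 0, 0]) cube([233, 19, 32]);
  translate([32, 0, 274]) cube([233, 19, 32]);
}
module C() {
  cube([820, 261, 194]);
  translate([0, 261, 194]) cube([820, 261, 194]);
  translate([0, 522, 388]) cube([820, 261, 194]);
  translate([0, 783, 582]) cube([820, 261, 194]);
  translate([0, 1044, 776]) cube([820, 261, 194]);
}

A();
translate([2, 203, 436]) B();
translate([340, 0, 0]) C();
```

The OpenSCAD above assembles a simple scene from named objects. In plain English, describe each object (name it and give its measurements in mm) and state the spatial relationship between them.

A is a four-legged stool. The seat is 340×330 mm, 32 mm thick, top at z = 436 mm. It stands on four round legs, each 34 mm in diameter, from z = 0 to the seat underside, each leg's axis is inset half a diameter from the nearest pair of seat edges (so the leg's bounding box is flush with the corner).

B is a rectangular picture frame lying in the x–z plane (depth along y). The opening is 233 mm wide (x) by 242 mm tall (z), surrounded by a border 32 mm wide on all four sides. The frame is 19 mm deep and is made of two full-height vertical stiles with two horizontal rails fitted between them.

C is a straight staircase of 5 solid steps. Each step is 820 mm wide (x), 261 mm deep (y, the going) and 194 mm tall (the rise). The first step rests on the floor; each subsequent step sits one going further in +y and one rise higher in +z, directly behind and above the previous step with no overlap.

The picture frame is on top of the stool. The staircase is against the stool's +x side, with their −y faces flush.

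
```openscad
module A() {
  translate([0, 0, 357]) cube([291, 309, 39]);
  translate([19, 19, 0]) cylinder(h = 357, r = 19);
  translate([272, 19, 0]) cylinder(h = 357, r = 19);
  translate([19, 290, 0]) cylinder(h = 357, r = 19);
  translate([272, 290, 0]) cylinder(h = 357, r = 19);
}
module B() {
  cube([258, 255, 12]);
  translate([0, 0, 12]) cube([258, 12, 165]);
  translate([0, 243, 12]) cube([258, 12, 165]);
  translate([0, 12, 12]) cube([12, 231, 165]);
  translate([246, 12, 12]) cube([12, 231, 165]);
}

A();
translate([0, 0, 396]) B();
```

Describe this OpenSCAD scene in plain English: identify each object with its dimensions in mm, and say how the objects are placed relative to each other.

A is a four-legged stool. The seat is a 291×309×39 mm slab whose top surface is at z = 396 mm; four round legs, each 38 mm in diameter, run from the floor (z = 0) to the underside of the seat, each leg's axis is inset half a diameter from the nearest pair of seat edges (so the leg's bounding box is flush with the corner).

B is an open storage box with external size 258×255×177 mm and wall thickness 12 mm (the base is also 12 mm thick). The base covers the whole footprint; the four walls stand on the base, with the y-facing walls full-width and the x-facing walls fitting between their inner faces.

The open box is on top of the stool.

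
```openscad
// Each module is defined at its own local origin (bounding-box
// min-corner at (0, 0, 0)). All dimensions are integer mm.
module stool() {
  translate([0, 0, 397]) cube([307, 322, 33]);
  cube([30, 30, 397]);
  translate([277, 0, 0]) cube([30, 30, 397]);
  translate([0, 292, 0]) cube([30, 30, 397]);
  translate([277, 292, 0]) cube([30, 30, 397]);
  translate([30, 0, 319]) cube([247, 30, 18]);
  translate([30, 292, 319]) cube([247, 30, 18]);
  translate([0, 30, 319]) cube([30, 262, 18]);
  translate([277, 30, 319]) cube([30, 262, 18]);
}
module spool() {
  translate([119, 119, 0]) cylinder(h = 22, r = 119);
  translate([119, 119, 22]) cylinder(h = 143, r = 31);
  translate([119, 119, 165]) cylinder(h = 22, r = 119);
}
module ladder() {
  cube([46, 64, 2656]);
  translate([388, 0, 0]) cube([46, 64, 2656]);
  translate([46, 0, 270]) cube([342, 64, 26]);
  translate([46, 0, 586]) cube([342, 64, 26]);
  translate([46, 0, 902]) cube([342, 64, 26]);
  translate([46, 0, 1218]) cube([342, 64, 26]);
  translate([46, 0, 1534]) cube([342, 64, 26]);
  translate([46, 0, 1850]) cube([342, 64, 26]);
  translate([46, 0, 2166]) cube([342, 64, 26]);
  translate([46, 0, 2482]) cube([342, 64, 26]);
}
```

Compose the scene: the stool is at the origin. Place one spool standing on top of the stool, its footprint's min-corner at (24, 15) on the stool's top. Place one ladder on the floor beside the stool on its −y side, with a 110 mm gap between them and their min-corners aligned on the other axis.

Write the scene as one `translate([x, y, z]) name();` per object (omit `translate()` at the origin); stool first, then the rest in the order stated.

stool();
translate([24, 15, 430]) spool();
translate([0, -174, 0]) ladder();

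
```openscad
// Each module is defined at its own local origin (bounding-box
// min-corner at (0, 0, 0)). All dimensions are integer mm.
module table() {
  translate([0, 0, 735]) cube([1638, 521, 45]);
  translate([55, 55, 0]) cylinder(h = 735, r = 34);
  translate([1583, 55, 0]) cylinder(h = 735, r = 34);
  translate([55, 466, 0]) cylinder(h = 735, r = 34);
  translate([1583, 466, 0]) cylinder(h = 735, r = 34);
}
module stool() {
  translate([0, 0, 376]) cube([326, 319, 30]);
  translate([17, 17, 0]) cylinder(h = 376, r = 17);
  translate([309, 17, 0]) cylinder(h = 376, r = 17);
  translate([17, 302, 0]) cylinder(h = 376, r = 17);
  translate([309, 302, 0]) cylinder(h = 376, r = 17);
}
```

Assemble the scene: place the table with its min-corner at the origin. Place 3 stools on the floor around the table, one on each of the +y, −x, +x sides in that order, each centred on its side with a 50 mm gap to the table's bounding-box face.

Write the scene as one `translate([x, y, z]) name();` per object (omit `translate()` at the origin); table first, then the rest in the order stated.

table();
translate([656, 571, 0]) stool();
translate([-376, 101, 0]) stool();
translate([1688, 101, 0]) stool();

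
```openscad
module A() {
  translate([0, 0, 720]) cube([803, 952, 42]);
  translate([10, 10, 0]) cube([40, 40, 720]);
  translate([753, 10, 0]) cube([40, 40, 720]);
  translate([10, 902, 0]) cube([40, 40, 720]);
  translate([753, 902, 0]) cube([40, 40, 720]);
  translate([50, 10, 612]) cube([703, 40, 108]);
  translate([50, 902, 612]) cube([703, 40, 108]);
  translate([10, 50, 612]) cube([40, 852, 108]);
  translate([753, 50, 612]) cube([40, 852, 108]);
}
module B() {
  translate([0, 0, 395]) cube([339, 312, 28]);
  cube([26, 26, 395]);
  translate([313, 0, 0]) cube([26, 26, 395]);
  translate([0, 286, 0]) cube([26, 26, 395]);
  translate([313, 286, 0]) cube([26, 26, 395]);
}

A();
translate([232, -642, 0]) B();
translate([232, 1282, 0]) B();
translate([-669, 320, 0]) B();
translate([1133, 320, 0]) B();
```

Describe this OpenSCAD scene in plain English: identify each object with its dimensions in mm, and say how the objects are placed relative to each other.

A is a rectangular dining table. The top is 803×952×42 mm with its upper surface at z = 762 mm. It stands on four 40×40 mm square legs, each inset 10 mm from the nearest pair of top edges, running from the floor to the underside of the top. Four apron rails, 40 mm thick and 108 mm tall, run between adjacent legs with their top edges flush with the underside of the top and their outer faces flush with the legs' outer faces.

B is a simple wooden stool: a rectangular seat 339 mm (x) by 312 mm (y), 28 mm thick, top face at z = 423 mm, on four square legs, each 26×26 mm in cross-section. The legs rest on z = 0, each flush with a corner of the seat.

Four stools sit around the table at the −y, +y, −x, +x sides.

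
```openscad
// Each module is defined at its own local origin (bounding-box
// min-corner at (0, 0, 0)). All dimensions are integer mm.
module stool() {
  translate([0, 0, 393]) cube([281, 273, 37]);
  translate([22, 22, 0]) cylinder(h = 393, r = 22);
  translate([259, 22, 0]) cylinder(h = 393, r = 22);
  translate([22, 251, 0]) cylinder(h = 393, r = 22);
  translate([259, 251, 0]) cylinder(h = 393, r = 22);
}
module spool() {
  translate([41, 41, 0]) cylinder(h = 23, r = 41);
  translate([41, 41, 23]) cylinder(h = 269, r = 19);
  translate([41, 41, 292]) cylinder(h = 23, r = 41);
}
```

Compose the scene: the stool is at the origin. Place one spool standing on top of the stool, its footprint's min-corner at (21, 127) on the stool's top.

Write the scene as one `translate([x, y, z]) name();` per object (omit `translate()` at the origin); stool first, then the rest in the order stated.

stool();
translate([21, 127, 430]) spool();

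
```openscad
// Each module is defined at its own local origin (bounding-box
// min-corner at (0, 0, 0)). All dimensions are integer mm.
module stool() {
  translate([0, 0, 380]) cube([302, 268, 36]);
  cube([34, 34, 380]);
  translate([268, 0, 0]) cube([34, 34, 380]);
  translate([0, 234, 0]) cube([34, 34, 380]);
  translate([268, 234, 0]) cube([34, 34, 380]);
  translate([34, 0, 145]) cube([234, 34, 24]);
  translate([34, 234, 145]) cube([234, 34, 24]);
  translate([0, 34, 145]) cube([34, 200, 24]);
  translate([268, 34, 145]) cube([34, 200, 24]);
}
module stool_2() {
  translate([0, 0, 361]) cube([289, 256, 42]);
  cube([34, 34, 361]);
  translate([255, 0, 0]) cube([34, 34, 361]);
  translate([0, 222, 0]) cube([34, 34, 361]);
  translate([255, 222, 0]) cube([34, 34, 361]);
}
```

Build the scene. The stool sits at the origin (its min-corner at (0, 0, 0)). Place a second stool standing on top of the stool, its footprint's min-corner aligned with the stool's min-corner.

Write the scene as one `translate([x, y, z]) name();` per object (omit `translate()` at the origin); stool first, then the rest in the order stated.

stool();
translate([0, 0, 416]) stool_2();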